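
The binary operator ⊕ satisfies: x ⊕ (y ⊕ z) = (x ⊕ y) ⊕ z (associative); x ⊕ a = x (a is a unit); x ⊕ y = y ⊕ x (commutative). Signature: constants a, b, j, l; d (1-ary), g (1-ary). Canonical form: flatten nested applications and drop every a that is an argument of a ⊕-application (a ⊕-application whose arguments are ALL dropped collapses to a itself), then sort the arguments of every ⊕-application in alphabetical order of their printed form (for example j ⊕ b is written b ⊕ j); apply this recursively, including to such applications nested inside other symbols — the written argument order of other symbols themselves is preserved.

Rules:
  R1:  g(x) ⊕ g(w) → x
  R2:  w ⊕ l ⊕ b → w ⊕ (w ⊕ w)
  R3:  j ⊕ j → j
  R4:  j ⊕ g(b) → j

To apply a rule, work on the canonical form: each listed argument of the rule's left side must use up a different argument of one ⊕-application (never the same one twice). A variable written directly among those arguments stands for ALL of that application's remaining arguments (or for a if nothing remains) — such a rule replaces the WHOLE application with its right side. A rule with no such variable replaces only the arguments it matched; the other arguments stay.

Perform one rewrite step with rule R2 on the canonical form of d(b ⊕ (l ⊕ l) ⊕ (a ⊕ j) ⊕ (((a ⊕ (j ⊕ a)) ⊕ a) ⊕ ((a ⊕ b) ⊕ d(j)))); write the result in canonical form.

Canonical form:  d(b ⊕ b ⊕ d(j) ⊕ j ⊕ j ⊕ l ⊕ l)
Match R2:  consume b, l;  w := b ⊕ d(j) ⊕ j ⊕ j ⊕ l
Every leftover argument binds to the variable; the entire application is replaced.
Giving:  d(b ⊕ b ⊕ b ⊕ d(j) ⊕ d(j) ⊕ d(j) ⊕ j ⊕ j ⊕ j ⊕ j ⊕ j ⊕ j ⊕ l ⊕ l ⊕ l)

Answer: d(b ⊕ b ⊕ b ⊕ d(j) ⊕ d(j) ⊕ d(j) ⊕ j ⊕ j ⊕ j ⊕ j ⊕ j ⊕ j ⊕ l ⊕ l ⊕ l)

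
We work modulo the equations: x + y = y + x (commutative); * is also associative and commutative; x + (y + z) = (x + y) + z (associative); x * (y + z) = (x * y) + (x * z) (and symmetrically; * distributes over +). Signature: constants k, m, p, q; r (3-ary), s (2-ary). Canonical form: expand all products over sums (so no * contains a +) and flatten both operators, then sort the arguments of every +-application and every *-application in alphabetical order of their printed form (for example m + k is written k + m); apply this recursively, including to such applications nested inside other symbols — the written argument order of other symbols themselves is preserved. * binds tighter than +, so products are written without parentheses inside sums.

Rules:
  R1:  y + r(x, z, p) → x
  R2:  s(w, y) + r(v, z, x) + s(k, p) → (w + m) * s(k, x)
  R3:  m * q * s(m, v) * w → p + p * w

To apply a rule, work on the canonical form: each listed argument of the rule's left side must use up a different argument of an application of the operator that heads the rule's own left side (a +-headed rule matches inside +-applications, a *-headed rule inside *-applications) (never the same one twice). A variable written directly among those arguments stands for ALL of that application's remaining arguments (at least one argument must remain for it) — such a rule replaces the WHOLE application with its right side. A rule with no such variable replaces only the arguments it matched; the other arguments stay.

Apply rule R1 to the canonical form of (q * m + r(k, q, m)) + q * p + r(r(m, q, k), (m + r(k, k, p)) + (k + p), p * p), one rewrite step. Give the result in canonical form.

Answer: m * q + p * q + r(k, q, m) + r(r(m, q, k), k, p * p)

Derivation:
Canonical form:  m * q + p * q + r(k, q, m) + r(r(m, q, k), k + m + p + r(k, k, p), p * p)
Match R1:  consume r(k, k, p);  x := k, y := k + m + p, z := k
The extension variable absorbs all remaining arguments, so the whole application is rewritten.
Giving:  m * q + p * q + r(k, q, m) + r(r(m, q, k), k, p * p)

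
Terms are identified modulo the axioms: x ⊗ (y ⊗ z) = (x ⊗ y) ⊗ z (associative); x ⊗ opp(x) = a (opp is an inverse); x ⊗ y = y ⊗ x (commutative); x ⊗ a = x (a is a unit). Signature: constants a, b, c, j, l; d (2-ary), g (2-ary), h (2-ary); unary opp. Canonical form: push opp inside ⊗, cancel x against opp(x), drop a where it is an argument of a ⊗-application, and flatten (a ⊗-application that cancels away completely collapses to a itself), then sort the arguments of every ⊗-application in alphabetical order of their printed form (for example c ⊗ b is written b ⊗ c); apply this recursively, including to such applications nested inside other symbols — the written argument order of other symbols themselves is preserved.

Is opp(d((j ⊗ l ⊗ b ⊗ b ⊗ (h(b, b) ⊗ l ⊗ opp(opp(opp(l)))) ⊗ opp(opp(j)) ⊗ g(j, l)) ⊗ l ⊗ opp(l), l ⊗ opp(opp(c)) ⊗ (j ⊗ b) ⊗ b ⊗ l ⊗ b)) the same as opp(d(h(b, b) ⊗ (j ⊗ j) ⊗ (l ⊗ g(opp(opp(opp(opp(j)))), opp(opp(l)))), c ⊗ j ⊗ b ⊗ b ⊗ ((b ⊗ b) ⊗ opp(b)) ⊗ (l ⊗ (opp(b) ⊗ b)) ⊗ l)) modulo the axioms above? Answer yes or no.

Answer: no — opp(d(b ⊗ b ⊗ g(j, l) ⊗ h(b, b) ⊗ j ⊗ j ⊗ l, b ⊗ b ⊗ b ⊗ c ⊗ j ⊗ l ⊗ l)) vs opp(d(g(j, l) ⊗ h(b, b) ⊗ j ⊗ j ⊗ l, b ⊗ b ⊗ b ⊗ c ⊗ j ⊗ l ⊗ l))

Derivation:
Left:  opp(d((j ⊗ l ⊗ b ⊗ b ⊗ (h(b, b) ⊗ l ⊗ opp(opp(opp(l)))) ⊗ opp(opp(j)) ⊗ g(j, l)) ⊗ l ⊗ opp(l), l ⊗ opp(opp(c)) ⊗ (j ⊗ b) ⊗ b ⊗ l ⊗ b))
  Push opp inside:  distribute opp over ⊗ and collapse double opp
  Collect:  opp(d(b ⊗ b ⊗ g(j, l) ⊗ h(b, b) ⊗ j ⊗ j ⊗ l, b ⊗ b ⊗ b ⊗ c ⊗ j ⊗ l ⊗ l))
Right:  opp(d(h(b, b) ⊗ (j ⊗ j) ⊗ (l ⊗ g(opp(opp(opp(opp(j)))), opp(opp(l)))), c ⊗ j ⊗ b ⊗ b ⊗ ((b ⊗ b) ⊗ opp(b)) ⊗ (l ⊗ (opp(b) ⊗ b)) ⊗ l))
  Push opp inside:  distribute opp over ⊗ and collapse double opp
  Collect:  opp(d(g(j, l) ⊗ h(b, b) ⊗ j ⊗ j ⊗ l, b ⊗ b ⊗ b ⊗ c ⊗ j ⊗ l ⊗ l))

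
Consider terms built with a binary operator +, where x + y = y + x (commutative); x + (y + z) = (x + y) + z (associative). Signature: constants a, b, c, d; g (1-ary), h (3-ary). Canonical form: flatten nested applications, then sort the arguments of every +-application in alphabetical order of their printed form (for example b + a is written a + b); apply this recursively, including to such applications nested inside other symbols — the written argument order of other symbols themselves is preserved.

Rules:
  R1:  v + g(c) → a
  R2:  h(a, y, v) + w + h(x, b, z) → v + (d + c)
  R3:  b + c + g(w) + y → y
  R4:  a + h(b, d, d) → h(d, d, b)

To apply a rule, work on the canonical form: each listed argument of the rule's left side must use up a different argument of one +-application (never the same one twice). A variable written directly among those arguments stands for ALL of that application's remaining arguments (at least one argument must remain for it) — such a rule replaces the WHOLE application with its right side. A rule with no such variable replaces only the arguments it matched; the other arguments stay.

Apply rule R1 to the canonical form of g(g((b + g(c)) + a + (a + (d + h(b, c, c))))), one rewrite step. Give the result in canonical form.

Answer: g(g(a))

Derivation:
Canonical form:  g(g(a + a + b + d + g(c) + h(b, c, c)))
Match R1:  consume g(c);  v := a + a + b + d + h(b, c, c)
The extension variable absorbs all remaining arguments, so the whole application is rewritten.
New term:  g(g(a))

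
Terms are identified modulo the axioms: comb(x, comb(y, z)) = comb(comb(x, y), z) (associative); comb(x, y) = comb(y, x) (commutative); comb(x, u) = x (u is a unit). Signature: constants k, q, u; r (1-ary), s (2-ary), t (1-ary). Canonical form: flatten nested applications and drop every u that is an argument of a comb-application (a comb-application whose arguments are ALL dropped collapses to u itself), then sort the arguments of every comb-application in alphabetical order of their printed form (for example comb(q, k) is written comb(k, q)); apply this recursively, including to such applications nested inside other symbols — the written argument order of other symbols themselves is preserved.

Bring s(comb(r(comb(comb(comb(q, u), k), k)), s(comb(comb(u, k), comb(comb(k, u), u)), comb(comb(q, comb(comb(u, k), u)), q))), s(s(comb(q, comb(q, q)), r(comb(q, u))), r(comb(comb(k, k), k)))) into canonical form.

Work inside:  comb(r(comb(comb(comb(q, u), k), k)), s(comb(comb(u, k), comb(comb(k, u), u)), comb(comb(q, comb(comb(u, k), u)), q)))
Simplify inside:  r(comb(comb(comb(q, u), k), k))  →  r(comb(k, k, q))
Canonicalize subterm:  s(comb(comb(u, k), comb(comb(k, u), u)), comb(comb(q, comb(comb(u, k), u)), q))  →  s(comb(k, k), comb(k, q, q))
Order the arguments:  comb(r(comb(k, k, q)), s(comb(k, k), comb(k, q, q)))
Rebuild:  s(comb(r(comb(k, k, q)), s(comb(k, k), comb(k, q, q))), s(s(comb(q, q, q), r(q)), r(comb(k, k, k))))

Answer: s(comb(r(comb(k, k, q)), s(comb(k, k), comb(k, q, q))), s(s(comb(q, q, q), r(q)), r(comb(k, k, k))))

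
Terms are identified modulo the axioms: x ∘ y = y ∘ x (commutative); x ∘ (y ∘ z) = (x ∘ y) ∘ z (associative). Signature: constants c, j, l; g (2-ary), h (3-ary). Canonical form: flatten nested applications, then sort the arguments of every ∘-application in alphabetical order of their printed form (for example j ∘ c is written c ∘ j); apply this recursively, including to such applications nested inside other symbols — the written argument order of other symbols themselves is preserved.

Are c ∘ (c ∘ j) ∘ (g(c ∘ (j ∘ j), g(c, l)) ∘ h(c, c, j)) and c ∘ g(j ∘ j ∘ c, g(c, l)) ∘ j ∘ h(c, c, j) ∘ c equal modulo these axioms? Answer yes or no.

Answer: yes — both canonical forms are c ∘ c ∘ g(c ∘ j ∘ j, g(c, l)) ∘ h(c, c, j) ∘ j

Derivation:
Left:  c ∘ (c ∘ j) ∘ (g(c ∘ (j ∘ j), g(c, l)) ∘ h(c, c, j))
  Un-nest:  c ∘ c ∘ j ∘ g(c ∘ (j ∘ j), g(c, l)) ∘ h(c, c, j)
  Inside:  g(c ∘ (j ∘ j), g(c, l))  →  g(c ∘ j ∘ j, g(c, l))
  Sort:  c ∘ c ∘ g(c ∘ j ∘ j, g(c, l)) ∘ h(c, c, j) ∘ j
Right:  c ∘ g(j ∘ j ∘ c, g(c, l)) ∘ j ∘ h(c, c, j) ∘ c
  Canonicalize subterm:  g(j ∘ j ∘ c, g(c, l))  →  g(c ∘ j ∘ j, g(c, l))
  Sort arguments:  c ∘ c ∘ g(c ∘ j ∘ j, g(c, l)) ∘ h(c, c, j) ∘ j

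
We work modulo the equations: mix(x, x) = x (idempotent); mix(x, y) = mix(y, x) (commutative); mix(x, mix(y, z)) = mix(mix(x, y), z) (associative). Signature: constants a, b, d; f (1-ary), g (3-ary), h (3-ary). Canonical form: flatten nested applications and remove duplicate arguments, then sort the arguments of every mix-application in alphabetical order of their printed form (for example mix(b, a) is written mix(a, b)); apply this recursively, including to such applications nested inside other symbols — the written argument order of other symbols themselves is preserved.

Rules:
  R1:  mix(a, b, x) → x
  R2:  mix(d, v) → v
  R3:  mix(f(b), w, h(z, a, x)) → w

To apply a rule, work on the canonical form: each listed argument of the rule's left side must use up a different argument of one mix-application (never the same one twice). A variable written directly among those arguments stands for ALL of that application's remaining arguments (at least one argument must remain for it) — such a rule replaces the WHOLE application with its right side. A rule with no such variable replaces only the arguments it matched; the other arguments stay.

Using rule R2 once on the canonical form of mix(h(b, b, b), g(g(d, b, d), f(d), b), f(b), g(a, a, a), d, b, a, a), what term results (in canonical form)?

Canonical form:  mix(a, b, d, f(b), g(a, a, a), g(g(d, b, d), f(d), b), h(b, b, b))
R2 matches:  uses d;  v := mix(a, b, f(b), g(a, a, a), g(g(d, b, d), f(d), b), h(b, b, b))
The extension variable absorbs all remaining arguments, so the whole application is rewritten.
Result:  mix(a, b, f(b), g(a, a, a), g(g(d, b, d), f(d), b), h(b, b, b))

Answer: mix(a, b, f(b), g(a, a, a), g(g(d, b, d), f(d), b), h(b, b, b))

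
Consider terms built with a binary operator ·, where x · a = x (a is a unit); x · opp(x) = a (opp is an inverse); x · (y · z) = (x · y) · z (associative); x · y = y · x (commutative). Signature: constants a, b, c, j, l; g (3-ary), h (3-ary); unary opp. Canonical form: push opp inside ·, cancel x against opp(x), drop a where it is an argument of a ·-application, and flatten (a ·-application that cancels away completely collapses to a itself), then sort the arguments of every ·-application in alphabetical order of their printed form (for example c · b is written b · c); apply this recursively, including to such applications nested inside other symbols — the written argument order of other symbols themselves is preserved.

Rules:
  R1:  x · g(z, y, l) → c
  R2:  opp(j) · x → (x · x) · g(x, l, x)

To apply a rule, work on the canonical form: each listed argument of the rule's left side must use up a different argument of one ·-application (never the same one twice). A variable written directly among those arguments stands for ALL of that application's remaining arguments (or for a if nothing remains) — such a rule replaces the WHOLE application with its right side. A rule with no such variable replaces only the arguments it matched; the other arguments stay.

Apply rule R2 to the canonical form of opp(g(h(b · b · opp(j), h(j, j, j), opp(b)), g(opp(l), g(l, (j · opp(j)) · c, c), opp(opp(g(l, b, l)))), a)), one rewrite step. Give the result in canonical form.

Canonical form:  opp(g(h(b · b · opp(j), h(j, j, j), opp(b)), g(opp(l), g(l, c, c), g(l, b, l)), a))
Match R2:  consume opp(j);  x := b · b
The variable takes the whole remainder — replace the entire application.
Giving:  opp(g(h(b · b · b · b · g(b · b, l, b · b), h(j, j, j), opp(b)), g(opp(l), g(l, c, c), g(l, b, l)), a))

Answer: opp(g(h(b · b · b · b · g(b · b, l, b · b), h(j, j, j), opp(b)), g(opp(l), g(l, c, c), g(l, b, l)), a))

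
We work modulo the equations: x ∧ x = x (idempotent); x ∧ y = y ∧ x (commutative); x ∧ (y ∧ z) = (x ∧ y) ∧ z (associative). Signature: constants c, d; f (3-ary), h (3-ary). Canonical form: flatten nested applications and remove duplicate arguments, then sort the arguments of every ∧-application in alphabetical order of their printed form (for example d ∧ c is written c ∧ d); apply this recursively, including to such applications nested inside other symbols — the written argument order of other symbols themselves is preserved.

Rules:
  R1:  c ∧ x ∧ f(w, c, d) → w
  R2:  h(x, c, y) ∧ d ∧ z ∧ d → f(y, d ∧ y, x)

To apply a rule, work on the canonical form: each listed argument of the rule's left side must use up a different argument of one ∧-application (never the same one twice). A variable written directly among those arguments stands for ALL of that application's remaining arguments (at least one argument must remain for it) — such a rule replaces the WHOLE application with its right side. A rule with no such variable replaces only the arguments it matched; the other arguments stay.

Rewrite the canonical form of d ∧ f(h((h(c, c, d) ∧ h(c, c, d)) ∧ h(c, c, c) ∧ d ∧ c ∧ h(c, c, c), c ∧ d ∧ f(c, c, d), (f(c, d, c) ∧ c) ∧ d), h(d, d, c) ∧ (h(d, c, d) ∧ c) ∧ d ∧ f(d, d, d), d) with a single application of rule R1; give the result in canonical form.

Answer: d ∧ f(h(c ∧ d ∧ h(c, c, c) ∧ h(c, c, d), c, c ∧ d ∧ f(c, d, c)), c ∧ d ∧ f(d, d, d) ∧ h(d, c, d) ∧ h(d, d, c), d)

Derivation:
Canonical form:  d ∧ f(h(c ∧ d ∧ h(c, c, c) ∧ h(c, c, d), c ∧ d ∧ f(c, c, d), c ∧ d ∧ f(c, d, c)), c ∧ d ∧ f(d, d, d) ∧ h(d, c, d) ∧ h(d, d, c), d)
Match R1:  consume c, f(c, c, d);  w := c, x := d
Every leftover argument binds to the variable; the entire application is replaced.
Giving:  d ∧ f(h(c ∧ d ∧ h(c, c, c) ∧ h(c, c, d), c, c ∧ d ∧ f(c, d, c)), c ∧ d ∧ f(d, d, d) ∧ h(d, c, d) ∧ h(d, d, c), d)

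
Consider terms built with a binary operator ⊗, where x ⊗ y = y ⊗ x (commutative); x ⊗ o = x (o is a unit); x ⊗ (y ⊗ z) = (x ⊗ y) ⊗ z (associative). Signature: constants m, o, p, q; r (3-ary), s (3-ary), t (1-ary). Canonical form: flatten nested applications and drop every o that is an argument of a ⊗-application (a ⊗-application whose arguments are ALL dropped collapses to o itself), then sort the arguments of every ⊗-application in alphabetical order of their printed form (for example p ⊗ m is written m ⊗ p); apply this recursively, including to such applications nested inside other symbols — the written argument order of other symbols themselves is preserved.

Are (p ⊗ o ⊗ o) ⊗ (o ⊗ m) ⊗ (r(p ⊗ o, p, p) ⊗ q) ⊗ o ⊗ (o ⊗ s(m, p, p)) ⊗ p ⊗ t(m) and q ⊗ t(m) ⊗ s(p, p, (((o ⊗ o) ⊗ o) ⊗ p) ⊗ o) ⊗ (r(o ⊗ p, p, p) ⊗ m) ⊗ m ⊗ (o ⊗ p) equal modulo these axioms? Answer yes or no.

Answer: no — m ⊗ p ⊗ p ⊗ q ⊗ r(p, p, p) ⊗ s(m, p, p) ⊗ t(m) vs m ⊗ m ⊗ p ⊗ q ⊗ r(p, p, p) ⊗ s(p, p, p) ⊗ t(m)

Derivation:
Left:  (p ⊗ o ⊗ o) ⊗ (o ⊗ m) ⊗ (r(p ⊗ o, p, p) ⊗ q) ⊗ o ⊗ (o ⊗ s(m, p, p)) ⊗ p ⊗ t(m)
  Flatten:  p ⊗ o ⊗ o ⊗ o ⊗ m ⊗ r(p ⊗ o, p, p) ⊗ q ⊗ o ⊗ o ⊗ s(m, p, p) ⊗ p ⊗ t(m)
  Canonicalize subterm:  r(p ⊗ o, p, p)  →  r(p, p, p)
  Units out:  drop o (×5)
  Sort arguments:  m ⊗ p ⊗ p ⊗ q ⊗ r(p, p, p) ⊗ s(m, p, p) ⊗ t(m)
Right:  q ⊗ t(m) ⊗ s(p, p, (((o ⊗ o) ⊗ o) ⊗ p) ⊗ o) ⊗ (r(o ⊗ p, p, p) ⊗ m) ⊗ m ⊗ (o ⊗ p)
  Un-nest:  q ⊗ t(m) ⊗ s(p, p, (((o ⊗ o) ⊗ o) ⊗ p) ⊗ o) ⊗ r(o ⊗ p, p, p) ⊗ m ⊗ m ⊗ o ⊗ p
  Simplify inside:  s(p, p, (((o ⊗ o) ⊗ o) ⊗ p) ⊗ o)  →  s(p, p, p)
  Inside:  r(o ⊗ p, p, p)  →  r(p, p, p)
  Drop the unit:  drop o
  Order the arguments:  m ⊗ m ⊗ p ⊗ q ⊗ r(p, p, p) ⊗ s(p, p, p) ⊗ t(m)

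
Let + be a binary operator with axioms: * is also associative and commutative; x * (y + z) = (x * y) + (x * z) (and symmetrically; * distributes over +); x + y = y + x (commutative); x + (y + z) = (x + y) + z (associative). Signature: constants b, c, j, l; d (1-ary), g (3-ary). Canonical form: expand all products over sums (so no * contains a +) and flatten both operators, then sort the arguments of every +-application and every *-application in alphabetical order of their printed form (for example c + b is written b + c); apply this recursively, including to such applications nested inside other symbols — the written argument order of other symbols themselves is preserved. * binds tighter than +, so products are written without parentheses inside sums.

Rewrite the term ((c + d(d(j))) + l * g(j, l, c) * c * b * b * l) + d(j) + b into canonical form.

Merge nested applications:  c + d(d(j)) + b * b * c * g(j, l, c) * l * l + d(j) + b
Sort arguments:  b + b * b * c * g(j, l, c) * l * l + c + d(d(j)) + d(j)

Answer: b + b * b * c * g(j, l, c) * l * l + c + d(d(j)) + d(j)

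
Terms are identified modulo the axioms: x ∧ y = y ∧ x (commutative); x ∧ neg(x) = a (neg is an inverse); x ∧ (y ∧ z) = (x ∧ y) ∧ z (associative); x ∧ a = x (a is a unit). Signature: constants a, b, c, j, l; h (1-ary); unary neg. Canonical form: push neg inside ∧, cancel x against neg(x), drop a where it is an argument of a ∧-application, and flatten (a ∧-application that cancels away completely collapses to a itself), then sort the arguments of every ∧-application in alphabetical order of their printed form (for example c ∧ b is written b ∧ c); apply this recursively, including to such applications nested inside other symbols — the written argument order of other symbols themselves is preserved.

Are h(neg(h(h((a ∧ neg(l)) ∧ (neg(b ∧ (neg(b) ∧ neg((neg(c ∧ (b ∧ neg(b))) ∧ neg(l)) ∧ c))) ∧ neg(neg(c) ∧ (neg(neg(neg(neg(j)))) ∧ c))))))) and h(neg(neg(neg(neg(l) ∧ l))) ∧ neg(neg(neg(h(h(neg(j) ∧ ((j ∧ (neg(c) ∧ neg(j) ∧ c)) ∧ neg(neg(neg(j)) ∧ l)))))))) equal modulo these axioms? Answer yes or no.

Left:  h(neg(h(h((a ∧ neg(l)) ∧ (neg(b ∧ (neg(b) ∧ neg((neg(c ∧ (b ∧ neg(b))) ∧ neg(l)) ∧ c))) ∧ neg(neg(c) ∧ (neg(neg(neg(neg(j)))) ∧ c)))))))
  Work inside:  (a ∧ neg(l)) ∧ (neg(b ∧ (neg(b) ∧ neg((neg(c ∧ (b ∧ neg(b))) ∧ neg(l)) ∧ c))) ∧ neg(neg(c) ∧ (neg(neg(neg(neg(j)))) ∧ c)))
  Push neg inside:  distribute neg over ∧ and collapse double neg
  Inverses cancel:  b cancels; c cancels
  Collect terms:  neg(l) ∧ neg(l) ∧ neg(j)
  Sort arguments:  neg(j) ∧ neg(l) ∧ neg(l)
  Reassemble:  h(neg(h(h(neg(j) ∧ neg(l) ∧ neg(l)))))
Right:  h(neg(neg(neg(neg(l) ∧ l))) ∧ neg(neg(neg(h(h(neg(j) ∧ ((j ∧ (neg(c) ∧ neg(j) ∧ c)) ∧ neg(neg(neg(j)) ∧ l))))))))
  Descend into:  neg(neg(neg(neg(l) ∧ l))) ∧ neg(neg(neg(h(h(neg(j) ∧ ((j ∧ (neg(c) ∧ neg(j) ∧ c)) ∧ neg(neg(neg(j)) ∧ l)))))))
  Push neg inside:  distribute neg over ∧ and collapse double neg
  Cancel inverse pairs:  l cancels
  Collect:  neg(h(h(neg(j) ∧ neg(j) ∧ neg(l))))
  Reassemble:  h(neg(h(h(neg(j) ∧ neg(j) ∧ neg(l)))))

Answer: no — h(neg(h(h(neg(j) ∧ neg(l) ∧ neg(l))))) vs h(neg(h(h(neg(j) ∧ neg(j) ∧ neg(l)))))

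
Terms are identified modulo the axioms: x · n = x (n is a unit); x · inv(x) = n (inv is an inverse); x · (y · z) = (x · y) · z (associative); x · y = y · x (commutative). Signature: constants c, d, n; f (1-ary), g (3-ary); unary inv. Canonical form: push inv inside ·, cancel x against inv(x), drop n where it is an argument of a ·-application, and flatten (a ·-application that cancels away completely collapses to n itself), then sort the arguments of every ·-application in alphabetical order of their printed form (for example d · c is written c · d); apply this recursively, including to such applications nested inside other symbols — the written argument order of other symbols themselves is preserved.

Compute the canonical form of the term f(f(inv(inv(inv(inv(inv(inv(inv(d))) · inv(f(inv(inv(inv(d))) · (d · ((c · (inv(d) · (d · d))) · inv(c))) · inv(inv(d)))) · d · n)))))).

Answer: f(f(inv(f(d · d))))

Derivation:
Work inside:  inv(inv(inv(d))) · inv(f(inv(inv(inv(d))) · (d · ((c · (inv(d) · (d · d))) · inv(c))) · inv(inv(d)))) · d · n
Push inv inside:  distribute inv over · and collapse double inv
Cancel:  d cancels
Collect:  inv(f(d · d))
Reassemble:  f(f(inv(f(d · d))))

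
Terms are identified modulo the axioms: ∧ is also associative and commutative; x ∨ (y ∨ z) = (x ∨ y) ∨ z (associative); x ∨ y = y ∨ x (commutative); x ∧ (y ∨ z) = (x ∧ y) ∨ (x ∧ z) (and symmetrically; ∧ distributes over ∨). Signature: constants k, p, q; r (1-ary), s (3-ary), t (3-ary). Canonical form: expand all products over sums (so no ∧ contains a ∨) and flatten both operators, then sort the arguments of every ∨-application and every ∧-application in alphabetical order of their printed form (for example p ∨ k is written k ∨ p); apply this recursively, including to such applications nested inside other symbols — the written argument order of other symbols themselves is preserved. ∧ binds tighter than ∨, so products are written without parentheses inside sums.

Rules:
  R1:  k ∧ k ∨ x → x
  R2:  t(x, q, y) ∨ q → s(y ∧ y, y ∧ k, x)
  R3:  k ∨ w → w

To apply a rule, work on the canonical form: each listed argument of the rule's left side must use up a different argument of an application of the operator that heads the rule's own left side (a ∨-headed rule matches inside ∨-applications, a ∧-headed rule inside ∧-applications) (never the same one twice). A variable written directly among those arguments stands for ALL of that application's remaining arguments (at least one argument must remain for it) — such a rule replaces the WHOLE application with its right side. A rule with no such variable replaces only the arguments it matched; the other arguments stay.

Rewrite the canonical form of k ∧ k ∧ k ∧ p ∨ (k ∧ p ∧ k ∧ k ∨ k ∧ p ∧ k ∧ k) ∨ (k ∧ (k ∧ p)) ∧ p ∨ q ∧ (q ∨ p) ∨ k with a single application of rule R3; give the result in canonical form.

Canonical form:  k ∨ k ∧ k ∧ k ∧ p ∨ k ∧ k ∧ k ∧ p ∨ k ∧ k ∧ k ∧ p ∨ k ∧ k ∧ p ∧ p ∨ p ∧ q ∨ q ∧ q
R3 matches:  uses k;  w := k ∧ k ∧ k ∧ p ∨ k ∧ k ∧ k ∧ p ∨ k ∧ k ∧ k ∧ p ∨ k ∧ k ∧ p ∧ p ∨ p ∧ q ∨ q ∧ q
The variable takes the whole remainder — replace the entire application.
New term:  k ∧ k ∧ k ∧ p ∨ k ∧ k ∧ k ∧ p ∨ k ∧ k ∧ k ∧ p ∨ k ∧ k ∧ p ∧ p ∨ p ∧ q ∨ q ∧ q

Answer: k ∧ k ∧ k ∧ p ∨ k ∧ k ∧ k ∧ p ∨ k ∧ k ∧ k ∧ p ∨ k ∧ k ∧ p ∧ p ∨ p ∧ q ∨ q ∧ q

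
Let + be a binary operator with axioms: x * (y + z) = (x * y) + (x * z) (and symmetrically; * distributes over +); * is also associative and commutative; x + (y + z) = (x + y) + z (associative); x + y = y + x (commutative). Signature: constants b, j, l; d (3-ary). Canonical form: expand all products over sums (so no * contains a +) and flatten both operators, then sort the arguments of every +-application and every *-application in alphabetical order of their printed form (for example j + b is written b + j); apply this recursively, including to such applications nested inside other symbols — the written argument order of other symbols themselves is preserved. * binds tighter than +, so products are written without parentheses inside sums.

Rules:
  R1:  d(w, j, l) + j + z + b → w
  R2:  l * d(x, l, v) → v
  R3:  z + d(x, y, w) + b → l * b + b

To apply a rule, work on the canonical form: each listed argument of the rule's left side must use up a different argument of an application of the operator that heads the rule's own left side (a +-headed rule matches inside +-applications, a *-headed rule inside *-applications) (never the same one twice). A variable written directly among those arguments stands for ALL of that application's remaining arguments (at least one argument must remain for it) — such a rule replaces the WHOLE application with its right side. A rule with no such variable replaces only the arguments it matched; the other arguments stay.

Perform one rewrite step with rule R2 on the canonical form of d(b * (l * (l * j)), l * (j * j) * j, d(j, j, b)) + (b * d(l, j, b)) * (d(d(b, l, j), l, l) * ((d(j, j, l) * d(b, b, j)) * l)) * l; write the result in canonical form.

Canonical form:  b * d(b, b, j) * d(d(b, l, j), l, l) * d(j, j, l) * d(l, j, b) * l * l + d(b * j * l * l, j * j * j * l, d(j, j, b))
R2 matches:  uses d(d(b, l, j), l, l), l;  v := l, x := d(b, l, j)
Result:  b * d(b, b, j) * d(j, j, l) * d(l, j, b) * l * l + d(b * j * l * l, j * j * j * l, d(j, j, b))

Answer: b * d(b, b, j) * d(j, j, l) * d(l, j, b) * l * l + d(b * j * l * l, j * j * j * l, d(j, j, b))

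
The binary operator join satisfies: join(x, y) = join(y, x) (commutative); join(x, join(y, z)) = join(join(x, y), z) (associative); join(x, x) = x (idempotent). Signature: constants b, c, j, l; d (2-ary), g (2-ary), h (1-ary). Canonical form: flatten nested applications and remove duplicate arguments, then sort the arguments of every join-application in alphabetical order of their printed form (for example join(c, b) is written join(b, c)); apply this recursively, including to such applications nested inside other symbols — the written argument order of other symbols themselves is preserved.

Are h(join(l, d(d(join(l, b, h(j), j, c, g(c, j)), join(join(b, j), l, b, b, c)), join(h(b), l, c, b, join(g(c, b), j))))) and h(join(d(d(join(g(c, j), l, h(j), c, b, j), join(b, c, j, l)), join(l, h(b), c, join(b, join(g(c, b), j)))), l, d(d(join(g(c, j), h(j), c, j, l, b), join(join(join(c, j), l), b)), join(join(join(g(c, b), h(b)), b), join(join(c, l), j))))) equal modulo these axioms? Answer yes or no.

Answer: yes — both canonical forms are h(join(d(d(join(b, c, g(c, j), h(j), j, l), join(b, c, j, l)), join(b, c, g(c, b), h(b), j, l)), l))

Derivation:
Left:  h(join(l, d(d(join(l, b, h(j), j, c, g(c, j)), join(join(b, j), l, b, b, c)), join(h(b), l, c, b, join(g(c, b), j)))))
  Work inside:  join(l, d(d(join(l, b, h(j), j, c, g(c, j)), join(join(b, j), l, b, b, c)), join(h(b), l, c, b, join(g(c, b), j))))
  Canonicalize subterm:  d(d(join(l, b, h(j), j, c, g(c, j)), join(join(b, j), l, b, b, c)), join(h(b), l, c, b, join(g(c, b), j)))  →  d(d(join(b, c, g(c, j), h(j), j, l), join(b, c, j, l)), join(b, c, g(c, b), h(b), j, l))
  Sort:  join(d(d(join(b, c, g(c, j), h(j), j, l), join(b, c, j, l)), join(b, c, g(c, b), h(b), j, l)), l)
  Reassemble:  h(join(d(d(join(b, c, g(c, j), h(j), j, l), join(b, c, j, l)), join(b, c, g(c, b), h(b), j, l)), l))
Right:  h(join(d(d(join(g(c, j), l, h(j), c, b, j), join(b, c, j, l)), join(l, h(b), c, join(b, join(g(c, b), j)))), l, d(d(join(g(c, j), h(j), c, j, l, b), join(join(join(c, j), l), b)), join(join(join(g(c, b), h(b)), b), join(join(c, l), j)))))
  Work inside:  join(d(d(join(g(c, j), l, h(j), c, b, j), join(b, c, j, l)), join(l, h(b), c, join(b, join(g(c, b), j)))), l, d(d(join(g(c, j), h(j), c, j, l, b), join(join(join(c, j), l), b)), join(join(join(g(c, b), h(b)), b), join(join(c, l), j))))
  Canonicalize subterm:  d(d(join(g(c, j), l, h(j), c, b, j), join(b, c, j, l)), join(l, h(b), c, join(b, join(g(c, b), j))))  →  d(d(join(b, c, g(c, j), h(j), j, l), join(b, c, j, l)), join(b, c, g(c, b), h(b), j, l))
  Canonicalize subterm:  d(d(join(g(c, j), h(j), c, j, l, b), join(join(join(c, j), l), b)), join(join(join(g(c, b), h(b)), b), join(join(c, l), j)))  →  d(d(join(b, c, g(c, j), h(j), j, l), join(b, c, j, l)), join(b, c, g(c, b), h(b), j, l))
  Idempotence:  drop duplicate d(d(join(b, c, g(c, j), h(j), j, l), join(b, c, j, l)), join(b, c, g(c, b), h(b), j, l))
  Sort arguments:  join(d(d(join(b, c, g(c, j), h(j), j, l), join(b, c, j, l)), join(b, c, g(c, b), h(b), j, l)), l)
  Put back:  h(join(d(d(join(b, c, g(c, j), h(j), j, l), join(b, c, j, l)), join(b, c, g(c, b), h(b), j, l)), l))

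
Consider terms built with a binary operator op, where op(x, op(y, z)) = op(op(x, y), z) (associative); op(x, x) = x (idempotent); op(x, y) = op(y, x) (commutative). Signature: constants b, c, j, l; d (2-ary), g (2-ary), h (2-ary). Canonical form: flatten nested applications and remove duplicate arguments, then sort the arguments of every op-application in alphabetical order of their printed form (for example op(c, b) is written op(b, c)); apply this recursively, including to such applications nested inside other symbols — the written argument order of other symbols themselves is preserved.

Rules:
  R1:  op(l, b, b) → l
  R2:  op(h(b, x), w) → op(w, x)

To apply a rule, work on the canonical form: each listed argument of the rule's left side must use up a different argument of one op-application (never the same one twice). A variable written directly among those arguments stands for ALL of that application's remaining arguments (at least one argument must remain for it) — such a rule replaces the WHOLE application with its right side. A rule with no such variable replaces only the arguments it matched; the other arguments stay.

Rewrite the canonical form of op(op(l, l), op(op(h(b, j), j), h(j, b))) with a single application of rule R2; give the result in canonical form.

Canonical form:  op(h(b, j), h(j, b), j, l)
R2 matches:  uses h(b, j);  w := op(h(j, b), j, l), x := j
Every leftover argument binds to the variable; the entire application is replaced.
New term:  op(h(j, b), j, l)

Answer: op(h(j, b), j, l)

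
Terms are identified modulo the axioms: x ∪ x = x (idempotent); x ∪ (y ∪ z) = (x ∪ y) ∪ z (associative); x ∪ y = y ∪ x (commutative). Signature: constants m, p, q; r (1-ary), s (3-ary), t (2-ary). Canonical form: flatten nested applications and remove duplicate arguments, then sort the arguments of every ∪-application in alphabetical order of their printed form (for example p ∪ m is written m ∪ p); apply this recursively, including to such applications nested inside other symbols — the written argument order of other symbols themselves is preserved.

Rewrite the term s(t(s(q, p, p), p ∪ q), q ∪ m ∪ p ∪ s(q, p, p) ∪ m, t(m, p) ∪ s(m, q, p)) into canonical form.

Descend into:  q ∪ m ∪ p ∪ s(q, p, p) ∪ m
Deduplicate:  drop duplicate m
Order the arguments:  m ∪ p ∪ q ∪ s(q, p, p)
Rebuild:  s(t(s(q, p, p), p ∪ q), m ∪ p ∪ q ∪ s(q, p, p), s(m, q, p) ∪ t(m, p))

Answer: s(t(s(q, p, p), p ∪ q), m ∪ p ∪ q ∪ s(q, p, p), s(m, q, p) ∪ t(m, p))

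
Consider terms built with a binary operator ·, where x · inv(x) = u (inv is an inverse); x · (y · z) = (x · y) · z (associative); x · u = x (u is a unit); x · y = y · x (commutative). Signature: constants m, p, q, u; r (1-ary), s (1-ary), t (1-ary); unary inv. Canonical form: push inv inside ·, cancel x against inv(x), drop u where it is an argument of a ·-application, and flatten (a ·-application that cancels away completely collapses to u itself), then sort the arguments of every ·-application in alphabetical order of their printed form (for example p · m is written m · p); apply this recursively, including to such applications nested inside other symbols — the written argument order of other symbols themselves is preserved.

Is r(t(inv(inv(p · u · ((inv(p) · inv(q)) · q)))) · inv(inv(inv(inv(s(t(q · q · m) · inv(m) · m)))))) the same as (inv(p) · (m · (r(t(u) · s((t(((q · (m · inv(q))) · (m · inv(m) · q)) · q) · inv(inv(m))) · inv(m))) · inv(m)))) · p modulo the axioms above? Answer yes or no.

Answer: yes — both canonical forms are r(s(t(m · q · q)) · t(u))

Derivation:
Left:  r(t(inv(inv(p · u · ((inv(p) · inv(q)) · q)))) · inv(inv(inv(inv(s(t(q · q · m) · inv(m) · m))))))
  Descend into:  t(inv(inv(p · u · ((inv(p) · inv(q)) · q)))) · inv(inv(inv(inv(s(t(q · q · m) · inv(m) · m)))))
  Push inv inside:  distribute inv over · and collapse double inv
  Collect:  t(u) · s(t(m · q · q))
  Sort arguments:  s(t(m · q · q)) · t(u)
  Put back:  r(s(t(m · q · q)) · t(u))
Right:  (inv(p) · (m · (r(t(u) · s((t(((q · (m · inv(q))) · (m · inv(m) · q)) · q) · inv(inv(m))) · inv(m))) · inv(m)))) · p
  Push inv inside:  distribute inv over · and collapse double inv
  Inverses cancel:  p cancels; m cancels
  Collect:  r(s(t(m · q · q)) · t(u))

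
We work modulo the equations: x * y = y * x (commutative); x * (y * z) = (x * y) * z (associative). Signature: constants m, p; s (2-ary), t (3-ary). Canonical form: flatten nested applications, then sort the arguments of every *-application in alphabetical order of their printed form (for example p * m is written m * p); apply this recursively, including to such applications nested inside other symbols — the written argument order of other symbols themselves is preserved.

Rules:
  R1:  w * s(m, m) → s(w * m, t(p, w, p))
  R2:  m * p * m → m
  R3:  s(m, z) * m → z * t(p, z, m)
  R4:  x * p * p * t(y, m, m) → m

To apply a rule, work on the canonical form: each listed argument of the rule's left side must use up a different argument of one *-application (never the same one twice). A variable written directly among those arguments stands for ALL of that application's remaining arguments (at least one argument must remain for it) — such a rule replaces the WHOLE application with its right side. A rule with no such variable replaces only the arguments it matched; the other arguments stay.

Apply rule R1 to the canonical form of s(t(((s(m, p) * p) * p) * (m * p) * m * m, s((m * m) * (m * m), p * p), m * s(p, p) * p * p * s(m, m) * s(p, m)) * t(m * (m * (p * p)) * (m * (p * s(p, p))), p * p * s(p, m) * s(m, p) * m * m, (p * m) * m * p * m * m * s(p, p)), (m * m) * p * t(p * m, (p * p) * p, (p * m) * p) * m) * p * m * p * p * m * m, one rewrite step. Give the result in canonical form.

Canonical form:  m * m * m * p * p * p * s(t(m * m * m * p * p * p * s(m, p), s(m * m * m * m, p * p), m * p * p * s(m, m) * s(p, m) * s(p, p)) * t(m * m * m * p * p * p * s(p, p), m * m * p * p * s(m, p) * s(p, m), m * m * m * m * p * p * s(p, p)), m * m * m * p * t(m * p, p * p * p, m * p * p))
R1 matches:  uses s(m, m);  w := m * p * p * s(p, m) * s(p, p)
The variable takes the whole remainder — replace the entire application.
New term:  m * m * m * p * p * p * s(t(m * m * m * p * p * p * s(m, p), s(m * m * m * m, p * p), s(m * m * p * p * s(p, m) * s(p, p), t(p, m * p * p * s(p, m) * s(p, p), p))) * t(m * m * m * p * p * p * s(p, p), m * m * p * p * s(m, p) * s(p, m), m * m * m * m * p * p * s(p, p)), m * m * m * p * t(m * p, p * p * p, m * p * p))

Answer: m * m * m * p * p * p * s(t(m * m * m * p * p * p * s(m, p), s(m * m * m * m, p * p), s(m * m * p * p * s(p, m) * s(p, p), t(p, m * p * p * s(p, m) * s(p, p), p))) * t(m * m * m * p * p * p * s(p, p), m * m * p * p * s(m, p) * s(p, m), m * m * m * m * p * p * s(p, p)), m * m * m * p * t(m * p, p * p * p, m * p * p))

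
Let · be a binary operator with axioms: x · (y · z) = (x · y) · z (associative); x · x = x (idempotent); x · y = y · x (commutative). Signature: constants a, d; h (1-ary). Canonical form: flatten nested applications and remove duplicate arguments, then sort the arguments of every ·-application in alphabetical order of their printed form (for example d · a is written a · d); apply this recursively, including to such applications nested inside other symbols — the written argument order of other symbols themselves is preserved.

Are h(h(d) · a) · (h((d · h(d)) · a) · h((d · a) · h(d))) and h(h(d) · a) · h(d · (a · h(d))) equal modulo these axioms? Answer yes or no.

Answer: yes — both canonical forms are h(a · d · h(d)) · h(a · h(d))

Derivation:
Left:  h(h(d) · a) · (h((d · h(d)) · a) · h((d · a) · h(d)))
  Un-nest:  h(h(d) · a) · h((d · h(d)) · a) · h((d · a) · h(d))
  Inside:  h(h(d) · a)  →  h(a · h(d))
  Inside:  h((d · h(d)) · a)  →  h(a · d · h(d))
  Inside:  h((d · a) · h(d))  →  h(a · d · h(d))
  Idempotence:  drop duplicate h(a · d · h(d))
  Order the arguments:  h(a · d · h(d)) · h(a · h(d))
Right:  h(h(d) · a) · h(d · (a · h(d)))
  Canonicalize subterm:  h(h(d) · a)  →  h(a · h(d))
  Canonicalize subterm:  h(d · (a · h(d)))  →  h(a · d · h(d))
  Sort arguments:  h(a · d · h(d)) · h(a · h(d))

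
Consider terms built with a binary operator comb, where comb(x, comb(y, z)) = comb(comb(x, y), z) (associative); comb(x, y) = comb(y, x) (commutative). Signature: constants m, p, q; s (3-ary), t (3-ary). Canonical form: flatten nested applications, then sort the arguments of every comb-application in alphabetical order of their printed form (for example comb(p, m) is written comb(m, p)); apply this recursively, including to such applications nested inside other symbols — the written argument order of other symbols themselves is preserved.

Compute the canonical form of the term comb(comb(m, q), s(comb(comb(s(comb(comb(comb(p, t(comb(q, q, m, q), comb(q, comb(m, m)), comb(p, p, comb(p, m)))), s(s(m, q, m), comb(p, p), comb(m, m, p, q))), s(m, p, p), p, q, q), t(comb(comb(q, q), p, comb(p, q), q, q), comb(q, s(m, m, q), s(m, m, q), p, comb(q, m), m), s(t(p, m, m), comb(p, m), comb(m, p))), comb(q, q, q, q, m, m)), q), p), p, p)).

Merge nested applications:  comb(m, q, s(comb(comb(s(comb(comb(comb(p, t(comb(q, q, m, q), comb(q, comb(m, m)), comb(p, p, comb(p, m)))), s(s(m, q, m), comb(p, p), comb(m, m, p, q))), s(m, p, p), p, q, q), t(comb(comb(q, q), p, comb(p, q), q, q), comb(q, s(m, m, q), s(m, m, q), p, comb(q, m), m), s(t(p, m, m), comb(p, m), comb(m, p))), comb(q, q, q, q, m, m)), q), p), p, p))
Simplify inside:  s(comb(comb(s(comb(comb(comb(p, t(comb(q, q, m, q), comb(q, comb(m, m)), comb(p, p, comb(p, m)))), s(s(m, q, m), comb(p, p), comb(m, m, p, q))), s(m, p, p), p, q, q), t(comb(comb(q, q), p, comb(p, q), q, q), comb(q, s(m, m, q), s(m, m, q), p, comb(q, m), m), s(t(p, m, m), comb(p, m), comb(m, p))), comb(q, q, q, q, m, m)), q), p), p, p)  →  s(comb(p, q, s(comb(p, p, q, q, s(m, p, p), s(s(m, q, m), comb(p, p), comb(m, m, p, q)), t(comb(m, q, q, q), comb(m, m, q), comb(m, p, p, p))), t(comb(p, p, q, q, q, q, q), comb(m, m, p, q, q, s(m, m, q), s(m, m, q)), s(t(p, m, m), comb(m, p), comb(m, p))), comb(m, m, q, q, q, q))), p, p)
Order the arguments:  comb(m, q, s(comb(p, q, s(comb(p, p, q, q, s(m, p, p), s(s(m, q, m), comb(p, p), comb(m, m, p, q)), t(comb(m, q, q, q), comb(m, m, q), comb(m, p, p, p))), t(comb(p, p, q, q, q, q, q), comb(m, m, p, q, q, s(m, m, q), s(m, m, q)), s(t(p, m, m), comb(m, p), comb(m, p))), comb(m, m, q, q, q, q))), p, p))

Answer: comb(m, q, s(comb(p, q, s(comb(p, p, q, q, s(m, p, p), s(s(m, q, m), comb(p, p), comb(m, m, p, q)), t(comb(m, q, q, q), comb(m, m, q), comb(m, p, p, p))), t(comb(p, p, q, q, q, q, q), comb(m, m, p, q, q, s(m, m, q), s(m, m, q)), s(t(p, m, m), comb(m, p), comb(m, p))), comb(m, m, q, q, q, q))), p, p))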